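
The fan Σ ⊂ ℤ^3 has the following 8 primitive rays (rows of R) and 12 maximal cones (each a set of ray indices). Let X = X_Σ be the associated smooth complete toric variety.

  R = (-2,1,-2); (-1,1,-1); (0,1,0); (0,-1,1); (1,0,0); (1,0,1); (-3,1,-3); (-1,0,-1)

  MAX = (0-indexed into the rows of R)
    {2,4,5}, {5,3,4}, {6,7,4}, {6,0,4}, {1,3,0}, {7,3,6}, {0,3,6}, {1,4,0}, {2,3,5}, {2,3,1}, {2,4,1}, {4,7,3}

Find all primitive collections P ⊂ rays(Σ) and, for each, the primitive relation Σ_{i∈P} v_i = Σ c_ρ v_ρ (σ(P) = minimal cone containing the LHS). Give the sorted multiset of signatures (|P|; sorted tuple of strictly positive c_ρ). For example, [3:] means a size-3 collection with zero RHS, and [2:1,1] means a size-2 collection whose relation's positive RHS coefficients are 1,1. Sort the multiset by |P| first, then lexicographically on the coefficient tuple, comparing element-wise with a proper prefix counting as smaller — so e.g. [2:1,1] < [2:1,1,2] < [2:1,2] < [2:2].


The 14 primitive collections of Σ (r=8, n=3):

  P={5,7}:  v_{5} + v_{7} = 0  →  sig = [2:]
  P={0,5}:  v_{0} + v_{5} = v_{1}  →  sig = [2:1]
  P={0,7}:  v_{0} + v_{7} = v_{6}  →  sig = [2:1]
  P={1,5}:  v_{1} + v_{5} = v_{2}  →  sig = [2:1]
  P={1,7}:  v_{1} + v_{7} = v_{0}  →  sig = [2:1]
  P={2,7}:  v_{2} + v_{7} = v_{1}  →  sig = [2:1]
  P={5,6}:  v_{5} + v_{6} = v_{0}  →  sig = [2:1]
  P={2,6}:  v_{2} + v_{6} = v_{0} + v_{1}  →  sig = [2:1,1]
  P={0,2}:  v_{0} + v_{2} = 2·v_{1}  →  sig = [2:2]
  P={1,6}:  v_{1} + v_{6} = 2·v_{0}  →  sig = [2:2]
  P={1,3,4}:  v_{1} + v_{3} + v_{4} = 0  →  sig = [3:]
  P={0,3,4}:  v_{0} + v_{3} + v_{4} = v_{7}  →  sig = [3:1]
  P={2,3,4}:  v_{2} + v_{3} + v_{4} = v_{5}  →  sig = [3:1]
  P={3,4,6}:  v_{3} + v_{4} + v_{6} = 2·v_{7}  →  sig = [3:2]

Signatures (|P|; sorted positive RHS coefficients), sorted:
[[2:], [2:1], [2:1], [2:1], [2:1], [2:1], [2:1], [2:1,1], [2:2], [2:2], [3:], [3:1], [3:1], [3:2]]


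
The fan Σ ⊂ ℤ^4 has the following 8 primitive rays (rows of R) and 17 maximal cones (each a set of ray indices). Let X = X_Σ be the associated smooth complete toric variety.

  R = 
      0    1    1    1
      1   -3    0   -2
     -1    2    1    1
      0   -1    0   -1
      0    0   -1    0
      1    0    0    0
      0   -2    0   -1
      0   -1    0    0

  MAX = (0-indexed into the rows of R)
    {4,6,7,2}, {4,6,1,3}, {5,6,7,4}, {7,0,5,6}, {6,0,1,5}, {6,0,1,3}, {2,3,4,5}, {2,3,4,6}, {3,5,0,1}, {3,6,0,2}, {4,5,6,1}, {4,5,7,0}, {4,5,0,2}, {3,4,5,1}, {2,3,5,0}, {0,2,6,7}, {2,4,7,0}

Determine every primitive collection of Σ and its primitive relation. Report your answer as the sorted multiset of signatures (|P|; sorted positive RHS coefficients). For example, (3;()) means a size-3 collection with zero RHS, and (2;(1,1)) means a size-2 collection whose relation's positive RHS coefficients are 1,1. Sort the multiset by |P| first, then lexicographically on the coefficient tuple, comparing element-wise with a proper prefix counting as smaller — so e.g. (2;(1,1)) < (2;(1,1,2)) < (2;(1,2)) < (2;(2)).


9 collections generate NE(X_Σ); each relation:

  • {3,7}:  v_{3} + v_{7} = v_{6}  ⇒ sig = (2;(1))
  • {1,2}:  v_{1} + v_{2} = v_{0} + 2·v_{3}  ⇒ sig = (2;(1,2))
  • {1,7}:  v_{1} + v_{7} = v_{5} + 2·v_{6}  ⇒ sig = (2;(1,2))
  • {0,3,4}:  v_{0} + v_{3} + v_{4} = 0  ⇒ sig = (3;())
  • {0,4,6}:  v_{0} + v_{4} + v_{6} = v_{7}  ⇒ sig = (3;(1))
  • {2,5,7}:  v_{2} + v_{5} + v_{7} = v_{0}  ⇒ sig = (3;(1))
  • {3,5,6}:  v_{3} + v_{5} + v_{6} = v_{1}  ⇒ sig = (3;(1))
  • {0,1,4}:  v_{0} + v_{1} + v_{4} = v_{5} + v_{6}  ⇒ sig = (3;(1,1))
  • {2,5,6}:  v_{2} + v_{5} + v_{6} = v_{0} + v_{3}  ⇒ sig = (3;(1,1))

so the primitive-relation signature multiset is
    |P|=2: 3 collections, coeffs (1), (1,2), (1,2)
    |P|=3: 6 collections, coeffs (), (1), (1), (1), (1,1), (1,1)


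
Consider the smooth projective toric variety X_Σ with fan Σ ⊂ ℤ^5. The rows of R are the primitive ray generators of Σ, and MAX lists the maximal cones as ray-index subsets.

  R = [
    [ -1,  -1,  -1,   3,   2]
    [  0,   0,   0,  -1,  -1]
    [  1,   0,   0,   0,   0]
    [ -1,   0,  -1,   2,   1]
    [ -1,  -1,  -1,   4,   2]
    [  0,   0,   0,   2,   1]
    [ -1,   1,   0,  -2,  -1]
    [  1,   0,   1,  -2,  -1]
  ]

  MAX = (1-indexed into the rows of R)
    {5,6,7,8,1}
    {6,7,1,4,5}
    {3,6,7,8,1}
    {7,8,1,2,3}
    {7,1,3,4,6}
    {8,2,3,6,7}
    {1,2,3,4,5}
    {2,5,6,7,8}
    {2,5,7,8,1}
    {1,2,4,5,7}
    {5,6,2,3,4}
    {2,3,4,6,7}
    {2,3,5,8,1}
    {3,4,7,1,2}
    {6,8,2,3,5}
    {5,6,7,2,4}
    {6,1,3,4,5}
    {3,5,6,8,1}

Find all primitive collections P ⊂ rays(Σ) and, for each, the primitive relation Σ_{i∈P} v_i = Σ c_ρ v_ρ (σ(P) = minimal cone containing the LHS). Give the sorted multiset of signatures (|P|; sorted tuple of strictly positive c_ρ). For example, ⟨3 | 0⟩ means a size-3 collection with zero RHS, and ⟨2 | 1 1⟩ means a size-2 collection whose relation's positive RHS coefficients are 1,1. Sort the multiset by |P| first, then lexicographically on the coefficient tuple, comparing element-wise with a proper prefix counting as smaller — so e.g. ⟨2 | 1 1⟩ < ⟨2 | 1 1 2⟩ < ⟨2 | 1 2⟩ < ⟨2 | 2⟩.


|primitive collections| = 3. Relations:

  P = {4,8}:  v_{4} + v_{8} = 0  →  sig = ⟨2 | 0⟩
  P = {1,2,6}:  v_{1} + v_{2} + v_{6} = v_{5}  →  sig = ⟨3 | 1⟩
  P = {3,5,7}:  v_{3} + v_{5} + v_{7} = v_{4}  →  sig = ⟨3 | 1⟩

so the primitive-relation signature multiset is
    ⟨2 | 0⟩
    ⟨3 | 1⟩
    ⟨3 | 1⟩


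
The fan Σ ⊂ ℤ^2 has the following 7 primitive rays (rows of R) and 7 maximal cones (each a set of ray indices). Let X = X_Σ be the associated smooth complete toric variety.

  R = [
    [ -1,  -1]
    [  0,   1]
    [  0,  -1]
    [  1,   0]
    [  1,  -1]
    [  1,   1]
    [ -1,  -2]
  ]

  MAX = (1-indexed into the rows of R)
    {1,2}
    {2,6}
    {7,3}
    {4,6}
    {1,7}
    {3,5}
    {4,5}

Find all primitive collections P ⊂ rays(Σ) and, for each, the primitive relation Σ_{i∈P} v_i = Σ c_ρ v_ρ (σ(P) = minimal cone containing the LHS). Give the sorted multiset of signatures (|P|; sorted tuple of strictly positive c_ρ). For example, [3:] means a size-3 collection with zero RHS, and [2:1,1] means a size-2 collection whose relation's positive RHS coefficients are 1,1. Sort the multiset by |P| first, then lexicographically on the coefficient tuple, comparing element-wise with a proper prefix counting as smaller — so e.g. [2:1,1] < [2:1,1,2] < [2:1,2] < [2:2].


14 collections generate NE(X_Σ); each relation:

  • {1,6}:  v_{1} + v_{6} = 0  →  sig = [2:]
  • {2,3}:  v_{2} + v_{3} = 0  →  sig = [2:]
  • {1,3}:  v_{1} + v_{3} = v_{7}  →  sig = [2:1]
  • {1,4}:  v_{1} + v_{4} = v_{3}  →  sig = [2:1]
  • {2,4}:  v_{2} + v_{4} = v_{6}  →  sig = [2:1]
  • {2,5}:  v_{2} + v_{5} = v_{4}  →  sig = [2:1]
  • {2,7}:  v_{2} + v_{7} = v_{1}  →  sig = [2:1]
  • {3,4}:  v_{3} + v_{4} = v_{5}  →  sig = [2:1]
  • {3,6}:  v_{3} + v_{6} = v_{4}  →  sig = [2:1]
  • {6,7}:  v_{6} + v_{7} = v_{3}  →  sig = [2:1]
  • {1,5}:  v_{1} + v_{5} = 2·v_{3}  →  sig = [2:2]
  • {4,7}:  v_{4} + v_{7} = 2·v_{3}  →  sig = [2:2]
  • {5,6}:  v_{5} + v_{6} = 2·v_{4}  →  sig = [2:2]
  • {5,7}:  v_{5} + v_{7} = 3·v_{3}  →  sig = [2:3]

Sorted signature multiset PRS(X):
{ [2:] ×2,  [2:1] ×8,  [2:2] ×3,  [2:3] }


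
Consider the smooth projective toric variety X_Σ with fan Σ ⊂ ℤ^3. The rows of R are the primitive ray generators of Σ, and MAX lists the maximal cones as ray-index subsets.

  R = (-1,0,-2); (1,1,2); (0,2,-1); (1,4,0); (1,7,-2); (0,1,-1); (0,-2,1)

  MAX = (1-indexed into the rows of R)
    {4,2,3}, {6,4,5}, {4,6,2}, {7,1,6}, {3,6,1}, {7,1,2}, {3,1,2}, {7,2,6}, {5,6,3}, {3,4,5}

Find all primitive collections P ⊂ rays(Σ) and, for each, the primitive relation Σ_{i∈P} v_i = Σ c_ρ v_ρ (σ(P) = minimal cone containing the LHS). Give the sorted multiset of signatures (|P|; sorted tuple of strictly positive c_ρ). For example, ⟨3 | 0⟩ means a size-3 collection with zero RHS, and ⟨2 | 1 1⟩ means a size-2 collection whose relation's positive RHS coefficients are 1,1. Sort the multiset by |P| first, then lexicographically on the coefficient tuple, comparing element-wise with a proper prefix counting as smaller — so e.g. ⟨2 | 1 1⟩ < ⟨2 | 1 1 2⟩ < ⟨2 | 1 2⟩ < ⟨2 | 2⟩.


|primitive collections| = 9. Relations:

  P={3,7}:  v_{3} + v_{7} = 0 — sig = ⟨2 | 0⟩
  P={4,7}:  v_{4} + v_{7} = v_{2} + v_{6} — sig = ⟨2 | 1 1⟩
  P={5,7}:  v_{5} + v_{7} = v_{4} + v_{6} — sig = ⟨2 | 1 1⟩
  P={1,5}:  v_{1} + v_{5} = 3·v_{3} + v_{6} — sig = ⟨2 | 1 3⟩
  P={1,4}:  v_{1} + v_{4} = 2·v_{3} — sig = ⟨2 | 2⟩
  P={2,5}:  v_{2} + v_{5} = 2·v_{4} — sig = ⟨2 | 2⟩
  P={1,2,6}:  v_{1} + v_{2} + v_{6} = v_{3} — sig = ⟨3 | 1⟩
  P={2,3,6}:  v_{2} + v_{3} + v_{6} = v_{4} — sig = ⟨3 | 1⟩
  P={3,4,6}:  v_{3} + v_{4} + v_{6} = v_{5} — sig = ⟨3 | 1⟩

Signatures (|P|; sorted positive RHS coefficients), sorted:
    ⟨2 | 0⟩
    ⟨2 | 1 1⟩
    ⟨2 | 1 1⟩
    ⟨2 | 1 3⟩
    ⟨2 | 2⟩
    ⟨2 | 2⟩
    ⟨3 | 1⟩
    ⟨3 | 1⟩
    ⟨3 | 1⟩


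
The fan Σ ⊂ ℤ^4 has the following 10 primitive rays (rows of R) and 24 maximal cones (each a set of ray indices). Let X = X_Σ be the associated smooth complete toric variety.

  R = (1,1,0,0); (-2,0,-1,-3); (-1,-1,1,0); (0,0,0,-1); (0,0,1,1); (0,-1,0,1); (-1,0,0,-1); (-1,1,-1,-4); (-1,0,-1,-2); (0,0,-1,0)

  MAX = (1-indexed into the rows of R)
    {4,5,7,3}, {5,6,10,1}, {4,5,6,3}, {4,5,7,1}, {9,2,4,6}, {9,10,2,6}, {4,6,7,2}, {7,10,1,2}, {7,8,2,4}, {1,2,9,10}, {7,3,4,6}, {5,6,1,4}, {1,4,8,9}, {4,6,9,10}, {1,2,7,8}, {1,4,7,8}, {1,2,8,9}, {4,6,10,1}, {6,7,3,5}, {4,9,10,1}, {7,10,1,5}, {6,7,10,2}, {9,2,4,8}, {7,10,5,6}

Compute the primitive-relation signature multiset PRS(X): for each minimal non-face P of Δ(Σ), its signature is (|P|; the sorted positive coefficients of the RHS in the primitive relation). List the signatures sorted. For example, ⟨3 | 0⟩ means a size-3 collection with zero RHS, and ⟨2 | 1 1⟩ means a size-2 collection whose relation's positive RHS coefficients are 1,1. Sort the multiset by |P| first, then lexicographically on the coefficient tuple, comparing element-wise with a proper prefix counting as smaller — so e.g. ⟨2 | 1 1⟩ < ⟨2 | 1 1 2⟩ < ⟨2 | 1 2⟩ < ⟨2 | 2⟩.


|primitive collections| = 19. Relations:

  • {5,9}:  v_{5} + v_{9} = v_{7} — sig = ⟨2 | 1⟩
  • {7,9}:  v_{7} + v_{9} = v_{2} — sig = ⟨2 | 1⟩
  • {1,3}:  v_{1} + v_{3} = v_{4} + v_{5} — sig = ⟨2 | 1 1⟩
  • {3,10}:  v_{3} + v_{10} = v_{6} + v_{7} — sig = ⟨2 | 1 1⟩
  • {6,8}:  v_{6} + v_{8} = v_{4} + v_{9} — sig = ⟨2 | 1 1⟩
  • {3,9}:  v_{3} + v_{9} = v_{4} + v_{6} + 2·v_{7} — sig = ⟨2 | 1 1 2⟩
  • {5,8}:  v_{5} + v_{8} = v_{1} + v_{4} + 2·v_{7} — sig = ⟨2 | 1 1 2⟩
  • {2,3}:  v_{2} + v_{3} = v_{4} + v_{6} + 3·v_{7} — sig = ⟨2 | 1 1 3⟩
  • {8,10}:  v_{8} + v_{10} = v_{1} + 2·v_{9} — sig = ⟨2 | 1 2⟩
  • {2,5}:  v_{2} + v_{5} = 2·v_{7} — sig = ⟨2 | 2⟩
  • {3,8}:  v_{3} + v_{8} = 2·v_{4} + 2·v_{7} — sig = ⟨2 | 2 2⟩
  • {1,6,7}:  v_{1} + v_{6} + v_{7} = 0 — sig = ⟨3 | 0⟩
  • {4,5,10}:  v_{4} + v_{5} + v_{10} = 0 — sig = ⟨3 | 0⟩
  • {1,2,4}:  v_{1} + v_{2} + v_{4} = v_{8} — sig = ⟨3 | 1⟩
  • {1,2,6}:  v_{1} + v_{2} + v_{6} = v_{9} — sig = ⟨3 | 1⟩
  • {4,7,10}:  v_{4} + v_{7} + v_{10} = v_{9} — sig = ⟨3 | 1⟩
  • {1,6,9}:  v_{1} + v_{6} + v_{9} = v_{4} + v_{10} — sig = ⟨3 | 1 1⟩
  • {2,4,10}:  v_{2} + v_{4} + v_{10} = 2·v_{9} — sig = ⟨3 | 2⟩
  • {4,5,6,7}:  v_{4} + v_{5} + v_{6} + v_{7} = v_{3} — sig = ⟨4 | 1⟩

Sorted signature multiset PRS(X):
    |P|=2: 11 collections, coeffs (1), (1), (1,1), (1,1), (1,1), (1,1,2), (1,1,2), (1,1,3), (1,2), (2), (2,2)
    |P|=3: 7 collections, coeffs (), (), (1), (1), (1), (1,1), (2)
    |P|=4: 1 collection, coeffs (1)


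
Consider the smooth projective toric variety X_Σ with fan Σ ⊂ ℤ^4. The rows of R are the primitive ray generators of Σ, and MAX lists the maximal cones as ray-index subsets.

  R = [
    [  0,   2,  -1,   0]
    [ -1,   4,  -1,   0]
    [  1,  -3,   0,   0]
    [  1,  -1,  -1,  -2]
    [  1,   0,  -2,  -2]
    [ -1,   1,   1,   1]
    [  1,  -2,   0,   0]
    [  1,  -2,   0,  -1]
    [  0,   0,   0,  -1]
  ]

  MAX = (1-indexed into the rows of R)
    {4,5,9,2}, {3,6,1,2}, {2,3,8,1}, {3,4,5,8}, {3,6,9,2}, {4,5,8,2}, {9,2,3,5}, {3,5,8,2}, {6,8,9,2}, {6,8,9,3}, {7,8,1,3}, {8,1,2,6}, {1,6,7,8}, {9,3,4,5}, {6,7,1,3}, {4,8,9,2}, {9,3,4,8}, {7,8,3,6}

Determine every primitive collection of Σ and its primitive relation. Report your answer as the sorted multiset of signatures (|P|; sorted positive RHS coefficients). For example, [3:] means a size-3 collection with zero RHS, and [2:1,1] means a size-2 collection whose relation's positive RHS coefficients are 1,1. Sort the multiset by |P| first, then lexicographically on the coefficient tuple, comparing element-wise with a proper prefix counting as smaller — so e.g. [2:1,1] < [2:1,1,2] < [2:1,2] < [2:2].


Minimal non-faces — 14 found among 9 rays, 18 max cones:

  P={2,7}:  v_{2} + v_{7} = v_{1}  ⇒ sig = [2:1]
  P={4,6}:  v_{4} + v_{6} = v_{9}  ⇒ sig = [2:1]
  P={7,9}:  v_{7} + v_{9} = v_{8}  ⇒ sig = [2:1]
  P={1,9}:  v_{1} + v_{9} = v_{2} + v_{8}  ⇒ sig = [2:1,1]
  P={5,6}:  v_{5} + v_{6} = v_{2} + v_{3} + v_{9}  ⇒ sig = [2:1,1,1]
  P={4,7}:  v_{4} + v_{7} = v_{2} + v_{3} + 2·v_{8}  ⇒ sig = [2:1,1,2]
  P={1,4}:  v_{1} + v_{4} = 2·v_{2} + v_{3} + 2·v_{8}  ⇒ sig = [2:1,2,2]
  P={5,7}:  v_{5} + v_{7} = 2·v_{2} + 2·v_{3} + 2·v_{8}  ⇒ sig = [2:2,2,2]
  P={1,5}:  v_{1} + v_{5} = 3·v_{2} + 2·v_{3} + 2·v_{8}  ⇒ sig = [2:2,2,3]
  P={2,3,4}:  v_{2} + v_{3} + v_{4} = v_{5}  ⇒ sig = [3:1]
  P={5,8,9}:  v_{5} + v_{8} + v_{9} = 2·v_{4}  ⇒ sig = [3:2]
  P={2,3,6,8}:  v_{2} + v_{3} + v_{6} + v_{8} = 0  ⇒ sig = [4:]
  P={1,3,6,8}:  v_{1} + v_{3} + v_{6} + v_{8} = v_{7}  ⇒ sig = [4:1]
  P={2,3,8,9}:  v_{2} + v_{3} + v_{8} + v_{9} = v_{4}  ⇒ sig = [4:1]

Signatures (|P|; sorted positive RHS coefficients), sorted:
[[2:1], [2:1], [2:1], [2:1,1], [2:1,1,1], [2:1,1,2], [2:1,2,2], [2:2,2,2], [2:2,2,3], [3:1], [3:2], [4:], [4:1], [4:1]]


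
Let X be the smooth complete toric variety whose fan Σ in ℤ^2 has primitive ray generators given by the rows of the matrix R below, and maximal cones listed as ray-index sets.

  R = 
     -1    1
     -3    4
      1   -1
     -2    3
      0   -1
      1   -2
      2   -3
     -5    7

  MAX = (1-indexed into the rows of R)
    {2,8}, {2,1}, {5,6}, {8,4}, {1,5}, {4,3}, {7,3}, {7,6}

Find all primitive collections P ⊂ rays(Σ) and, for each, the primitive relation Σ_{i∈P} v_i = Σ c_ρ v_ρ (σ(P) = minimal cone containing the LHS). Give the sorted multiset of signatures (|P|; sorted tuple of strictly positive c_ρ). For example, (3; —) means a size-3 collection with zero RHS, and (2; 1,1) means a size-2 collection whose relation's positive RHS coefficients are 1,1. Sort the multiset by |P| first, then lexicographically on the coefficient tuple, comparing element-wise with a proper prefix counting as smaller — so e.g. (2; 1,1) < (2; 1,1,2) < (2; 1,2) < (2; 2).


Δ(Σ) — 8 vertices, 20 min non-faces:

  • {1,3}:  v_{1} + v_{3} = 0 — sig = (2; —)
  • {4,7}:  v_{4} + v_{7} = 0 — sig = (2; —)
  • {1,4}:  v_{1} + v_{4} = v_{2} — sig = (2; 1)
  • {1,6}:  v_{1} + v_{6} = v_{5} — sig = (2; 1)
  • {1,7}:  v_{1} + v_{7} = v_{6} — sig = (2; 1)
  • {2,3}:  v_{2} + v_{3} = v_{4} — sig = (2; 1)
  • {2,4}:  v_{2} + v_{4} = v_{8} — sig = (2; 1)
  • {2,7}:  v_{2} + v_{7} = v_{1} — sig = (2; 1)
  • {3,5}:  v_{3} + v_{5} = v_{6} — sig = (2; 1)
  • {3,6}:  v_{3} + v_{6} = v_{7} — sig = (2; 1)
  • {4,6}:  v_{4} + v_{6} = v_{1} — sig = (2; 1)
  • {7,8}:  v_{7} + v_{8} = v_{2} — sig = (2; 1)
  • {6,8}:  v_{6} + v_{8} = v_{1} + v_{2} — sig = (2; 1,1)
  • {5,8}:  v_{5} + v_{8} = 2·v_{1} + v_{2} — sig = (2; 1,2)
  • {1,8}:  v_{1} + v_{8} = 2·v_{2} — sig = (2; 2)
  • {2,6}:  v_{2} + v_{6} = 2·v_{1} — sig = (2; 2)
  • {3,8}:  v_{3} + v_{8} = 2·v_{4} — sig = (2; 2)
  • {4,5}:  v_{4} + v_{5} = 2·v_{1} — sig = (2; 2)
  • {5,7}:  v_{5} + v_{7} = 2·v_{6} — sig = (2; 2)
  • {2,5}:  v_{2} + v_{5} = 3·v_{1} — sig = (2; 3)

Signatures (|P|; sorted positive RHS coefficients), sorted:
[(2; —), (2; —), (2; 1), (2; 1), (2; 1), (2; 1), (2; 1), (2; 1), (2; 1), (2; 1), (2; 1), (2; 1), (2; 1,1), (2; 1,2), (2; 2), (2; 2), (2; 2), (2; 2), (2; 2), (2; 3)]


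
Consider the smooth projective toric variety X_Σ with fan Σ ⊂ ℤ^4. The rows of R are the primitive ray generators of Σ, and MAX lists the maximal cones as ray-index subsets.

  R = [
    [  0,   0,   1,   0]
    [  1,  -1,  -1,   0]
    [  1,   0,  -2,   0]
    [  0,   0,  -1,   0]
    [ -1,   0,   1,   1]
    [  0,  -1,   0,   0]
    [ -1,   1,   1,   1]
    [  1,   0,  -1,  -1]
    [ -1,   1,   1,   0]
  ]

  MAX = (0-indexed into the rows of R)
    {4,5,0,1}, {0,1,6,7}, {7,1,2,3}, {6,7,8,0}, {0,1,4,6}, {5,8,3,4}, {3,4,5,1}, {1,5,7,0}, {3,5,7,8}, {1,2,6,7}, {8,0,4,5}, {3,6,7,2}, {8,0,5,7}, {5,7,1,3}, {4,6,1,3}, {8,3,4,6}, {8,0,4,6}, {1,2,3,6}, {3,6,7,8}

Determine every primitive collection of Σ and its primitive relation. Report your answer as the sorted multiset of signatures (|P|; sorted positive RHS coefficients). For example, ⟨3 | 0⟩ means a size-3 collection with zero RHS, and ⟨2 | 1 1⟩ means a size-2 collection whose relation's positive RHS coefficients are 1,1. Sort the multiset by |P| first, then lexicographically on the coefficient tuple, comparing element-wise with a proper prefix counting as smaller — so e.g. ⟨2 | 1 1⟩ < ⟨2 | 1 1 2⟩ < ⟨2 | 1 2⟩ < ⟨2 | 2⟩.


9 collections generate NE(X_Σ); each relation:

  P={0,3}:  v_{0} + v_{3} = 0 ; sig = ⟨2 | 0⟩
  P={1,8}:  v_{1} + v_{8} = 0 ; sig = ⟨2 | 0⟩
  P={4,7}:  v_{4} + v_{7} = 0 ; sig = ⟨2 | 0⟩
  P={5,6}:  v_{5} + v_{6} = v_{4} ; sig = ⟨2 | 1⟩
  P={2,5}:  v_{2} + v_{5} = v_{1} + v_{3} ; sig = ⟨2 | 1 1⟩
  P={0,2}:  v_{0} + v_{2} = v_{1} + v_{6} + v_{7} ; sig = ⟨2 | 1 1 1⟩
  P={2,4}:  v_{2} + v_{4} = v_{1} + v_{3} + v_{6} ; sig = ⟨2 | 1 1 1⟩
  P={2,8}:  v_{2} + v_{8} = v_{3} + v_{6} + v_{7} ; sig = ⟨2 | 1 1 1⟩
  P={1,3,6,7}:  v_{1} + v_{3} + v_{6} + v_{7} = v_{2} ; sig = ⟨4 | 1⟩

Signatures (|P|; sorted positive RHS coefficients), sorted:
    ⟨2 | 0⟩
    ⟨2 | 0⟩
    ⟨2 | 0⟩
    ⟨2 | 1⟩
    ⟨2 | 1 1⟩
    ⟨2 | 1 1 1⟩
    ⟨2 | 1 1 1⟩
    ⟨2 | 1 1 1⟩
    ⟨4 | 1⟩


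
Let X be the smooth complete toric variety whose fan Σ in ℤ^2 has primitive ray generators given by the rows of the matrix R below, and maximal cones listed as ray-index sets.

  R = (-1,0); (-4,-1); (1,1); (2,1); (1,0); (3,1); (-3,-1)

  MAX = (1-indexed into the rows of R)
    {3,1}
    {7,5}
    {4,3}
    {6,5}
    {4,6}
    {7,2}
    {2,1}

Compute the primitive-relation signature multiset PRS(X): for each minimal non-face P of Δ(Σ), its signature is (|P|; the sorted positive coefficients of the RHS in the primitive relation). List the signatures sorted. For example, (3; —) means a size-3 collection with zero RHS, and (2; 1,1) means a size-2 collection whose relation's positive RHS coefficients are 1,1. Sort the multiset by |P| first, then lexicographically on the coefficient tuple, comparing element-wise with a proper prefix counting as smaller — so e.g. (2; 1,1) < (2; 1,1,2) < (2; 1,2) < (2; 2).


14 minimal non-faces of Δ(Σ) (on 7 rays):

  {1,5}:  v_{1} + v_{5} = 0  ⇒ sig = (2; —)
  {6,7}:  v_{6} + v_{7} = 0  ⇒ sig = (2; —)
  {1,4}:  v_{1} + v_{4} = v_{3}  ⇒ sig = (2; 1)
  {1,6}:  v_{1} + v_{6} = v_{4}  ⇒ sig = (2; 1)
  {1,7}:  v_{1} + v_{7} = v_{2}  ⇒ sig = (2; 1)
  {2,5}:  v_{2} + v_{5} = v_{7}  ⇒ sig = (2; 1)
  {2,6}:  v_{2} + v_{6} = v_{1}  ⇒ sig = (2; 1)
  {3,5}:  v_{3} + v_{5} = v_{4}  ⇒ sig = (2; 1)
  {4,5}:  v_{4} + v_{5} = v_{6}  ⇒ sig = (2; 1)
  {4,7}:  v_{4} + v_{7} = v_{1}  ⇒ sig = (2; 1)
  {2,4}:  v_{2} + v_{4} = 2·v_{1}  ⇒ sig = (2; 2)
  {3,6}:  v_{3} + v_{6} = 2·v_{4}  ⇒ sig = (2; 2)
  {3,7}:  v_{3} + v_{7} = 2·v_{1}  ⇒ sig = (2; 2)
  {2,3}:  v_{2} + v_{3} = 3·v_{1}  ⇒ sig = (2; 3)

Signatures (|P|; sorted positive RHS coefficients), sorted:
    |P|=2: 14 collections, coeffs (), (), (1), (1), (1), (1), (1), (1), (1), (1), (2), (2), (2), (3)


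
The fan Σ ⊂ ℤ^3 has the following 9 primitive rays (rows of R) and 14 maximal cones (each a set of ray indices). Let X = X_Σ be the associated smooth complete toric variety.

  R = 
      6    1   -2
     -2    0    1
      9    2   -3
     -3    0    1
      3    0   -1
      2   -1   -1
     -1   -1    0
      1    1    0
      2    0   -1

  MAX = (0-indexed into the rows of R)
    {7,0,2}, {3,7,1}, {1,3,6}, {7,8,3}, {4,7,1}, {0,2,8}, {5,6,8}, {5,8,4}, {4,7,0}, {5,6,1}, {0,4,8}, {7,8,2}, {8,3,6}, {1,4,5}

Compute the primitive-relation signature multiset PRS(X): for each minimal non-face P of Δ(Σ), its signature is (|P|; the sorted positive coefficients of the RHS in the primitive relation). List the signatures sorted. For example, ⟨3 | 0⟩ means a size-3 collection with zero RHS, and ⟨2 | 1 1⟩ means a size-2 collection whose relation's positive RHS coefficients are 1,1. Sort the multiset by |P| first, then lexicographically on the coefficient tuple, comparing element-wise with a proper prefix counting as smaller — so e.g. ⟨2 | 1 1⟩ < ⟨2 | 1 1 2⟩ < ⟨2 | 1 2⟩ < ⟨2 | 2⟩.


Primitive collections (17):

  • {1,8}:  v_{1} + v_{8} = 0  ⟹  sig = ⟨2 | 0⟩
  • {3,4}:  v_{3} + v_{4} = 0  ⟹  sig = ⟨2 | 0⟩
  • {6,7}:  v_{6} + v_{7} = 0  ⟹  sig = ⟨2 | 0⟩
  • {3,5}:  v_{3} + v_{5} = v_{6}  ⟹  sig = ⟨2 | 1⟩
  • {4,6}:  v_{4} + v_{6} = v_{5}  ⟹  sig = ⟨2 | 1⟩
  • {5,7}:  v_{5} + v_{7} = v_{4}  ⟹  sig = ⟨2 | 1⟩
  • {0,1}:  v_{0} + v_{1} = v_{4} + v_{7}  ⟹  sig = ⟨2 | 1 1⟩
  • {0,3}:  v_{0} + v_{3} = v_{7} + v_{8}  ⟹  sig = ⟨2 | 1 1⟩
  • {0,6}:  v_{0} + v_{6} = v_{4} + v_{8}  ⟹  sig = ⟨2 | 1 1⟩
  • {1,2}:  v_{1} + v_{2} = v_{0} + v_{7}  ⟹  sig = ⟨2 | 1 1⟩
  • {2,6}:  v_{2} + v_{6} = v_{0} + v_{8}  ⟹  sig = ⟨2 | 1 1⟩
  • {2,5}:  v_{2} + v_{5} = v_{0} + v_{4} + v_{8}  ⟹  sig = ⟨2 | 1 1 1⟩
  • {0,5}:  v_{0} + v_{5} = 2·v_{4} + v_{8}  ⟹  sig = ⟨2 | 1 2⟩
  • {2,4}:  v_{2} + v_{4} = 2·v_{0}  ⟹  sig = ⟨2 | 2⟩
  • {2,3}:  v_{2} + v_{3} = 2·v_{7} + 2·v_{8}  ⟹  sig = ⟨2 | 2 2⟩
  • {0,7,8}:  v_{0} + v_{7} + v_{8} = v_{2}  ⟹  sig = ⟨3 | 1⟩
  • {4,7,8}:  v_{4} + v_{7} + v_{8} = v_{0}  ⟹  sig = ⟨3 | 1⟩

Signatures (|P|; sorted positive RHS coefficients), sorted:
    ⟨2 | 0⟩
    ⟨2 | 0⟩
    ⟨2 | 0⟩
    ⟨2 | 1⟩
    ⟨2 | 1⟩
    ⟨2 | 1⟩
    ⟨2 | 1 1⟩
    ⟨2 | 1 1⟩
    ⟨2 | 1 1⟩
    ⟨2 | 1 1⟩
    ⟨2 | 1 1⟩
    ⟨2 | 1 1 1⟩
    ⟨2 | 1 2⟩
    ⟨2 | 2⟩
    ⟨2 | 2 2⟩
    ⟨3 | 1⟩
    ⟨3 | 1⟩


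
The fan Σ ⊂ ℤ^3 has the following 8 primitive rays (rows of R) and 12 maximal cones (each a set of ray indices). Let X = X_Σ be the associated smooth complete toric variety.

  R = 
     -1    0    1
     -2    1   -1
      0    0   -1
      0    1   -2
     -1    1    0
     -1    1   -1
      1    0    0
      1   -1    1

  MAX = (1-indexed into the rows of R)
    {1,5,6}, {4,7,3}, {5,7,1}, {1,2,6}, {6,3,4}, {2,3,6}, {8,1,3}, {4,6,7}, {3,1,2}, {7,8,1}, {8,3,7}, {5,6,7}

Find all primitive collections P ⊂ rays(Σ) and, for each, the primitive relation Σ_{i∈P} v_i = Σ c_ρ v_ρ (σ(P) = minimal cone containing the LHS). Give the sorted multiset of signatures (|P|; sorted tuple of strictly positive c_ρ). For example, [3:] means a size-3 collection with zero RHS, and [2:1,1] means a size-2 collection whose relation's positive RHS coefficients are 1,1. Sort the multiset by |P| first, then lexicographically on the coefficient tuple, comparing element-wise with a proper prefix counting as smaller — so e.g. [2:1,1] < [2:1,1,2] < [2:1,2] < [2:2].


14 minimal non-faces of Δ(Σ) (on 8 rays):

  {6,8}:  v_{6} + v_{8} = 0  ⇒ sig = [2:]
  {1,4}:  v_{1} + v_{4} = v_{6}  ⇒ sig = [2:1]
  {2,7}:  v_{2} + v_{7} = v_{6}  ⇒ sig = [2:1]
  {3,5}:  v_{3} + v_{5} = v_{6}  ⇒ sig = [2:1]
  {2,8}:  v_{2} + v_{8} = v_{1} + v_{3}  ⇒ sig = [2:1,1]
  {4,8}:  v_{4} + v_{8} = v_{3} + v_{7}  ⇒ sig = [2:1,1]
  {5,8}:  v_{5} + v_{8} = v_{1} + v_{7}  ⇒ sig = [2:1,1]
  {2,4}:  v_{2} + v_{4} = v_{3} + 2·v_{6}  ⇒ sig = [2:1,2]
  {2,5}:  v_{2} + v_{5} = v_{1} + 2·v_{6}  ⇒ sig = [2:1,2]
  {4,5}:  v_{4} + v_{5} = 2·v_{6} + v_{7}  ⇒ sig = [2:1,2]
  {1,3,7}:  v_{1} + v_{3} + v_{7} = 0  ⇒ sig = [3:]
  {1,3,6}:  v_{1} + v_{3} + v_{6} = v_{2}  ⇒ sig = [3:1]
  {1,6,7}:  v_{1} + v_{6} + v_{7} = v_{5}  ⇒ sig = [3:1]
  {3,6,7}:  v_{3} + v_{6} + v_{7} = v_{4}  ⇒ sig = [3:1]

Signatures (|P|; sorted positive RHS coefficients), sorted:
[[2:], [2:1], [2:1], [2:1], [2:1,1], [2:1,1], [2:1,1], [2:1,2], [2:1,2], [2:1,2], [3:], [3:1], [3:1], [3:1]]


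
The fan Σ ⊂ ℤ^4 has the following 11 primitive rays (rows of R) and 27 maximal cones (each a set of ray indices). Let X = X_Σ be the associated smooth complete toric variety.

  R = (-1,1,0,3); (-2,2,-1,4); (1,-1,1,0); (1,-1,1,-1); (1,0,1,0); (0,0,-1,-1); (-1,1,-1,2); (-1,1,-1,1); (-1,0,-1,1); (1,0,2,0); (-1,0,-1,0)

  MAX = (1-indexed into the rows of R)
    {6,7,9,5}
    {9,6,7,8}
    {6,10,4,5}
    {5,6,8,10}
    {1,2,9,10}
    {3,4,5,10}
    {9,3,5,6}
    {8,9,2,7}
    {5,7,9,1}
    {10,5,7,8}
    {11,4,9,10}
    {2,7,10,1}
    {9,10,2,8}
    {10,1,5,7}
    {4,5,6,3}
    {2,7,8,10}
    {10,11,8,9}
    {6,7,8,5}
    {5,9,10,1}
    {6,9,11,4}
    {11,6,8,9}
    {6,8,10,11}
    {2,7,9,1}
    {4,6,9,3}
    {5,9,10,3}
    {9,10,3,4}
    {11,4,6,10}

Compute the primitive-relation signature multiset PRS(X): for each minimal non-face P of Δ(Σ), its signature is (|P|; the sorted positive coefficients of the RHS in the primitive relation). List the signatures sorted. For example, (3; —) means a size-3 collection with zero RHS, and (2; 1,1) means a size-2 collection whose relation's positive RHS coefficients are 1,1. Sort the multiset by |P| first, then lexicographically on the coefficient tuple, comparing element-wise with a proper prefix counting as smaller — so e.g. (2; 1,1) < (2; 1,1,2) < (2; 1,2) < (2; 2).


Δ(Σ) — 11 vertices, 23 min non-faces:

  {4,8}:  v_{4} + v_{8} = 0  ⇒ sig = (2; —)
  {5,11}:  v_{5} + v_{11} = 0  ⇒ sig = (2; —)
  {1,6}:  v_{1} + v_{6} = v_{7}  ⇒ sig = (2; 1)
  {1,8}:  v_{1} + v_{8} = v_{2}  ⇒ sig = (2; 1)
  {2,4}:  v_{2} + v_{4} = v_{1}  ⇒ sig = (2; 1)
  {2,6}:  v_{2} + v_{6} = v_{7} + v_{8}  ⇒ sig = (2; 1,1)
  {3,8}:  v_{3} + v_{8} = v_{5} + v_{9}  ⇒ sig = (2; 1,1)
  {3,11}:  v_{3} + v_{11} = v_{4} + v_{9}  ⇒ sig = (2; 1,1)
  {4,7}:  v_{4} + v_{7} = v_{5} + v_{9}  ⇒ sig = (2; 1,1)
  {7,11}:  v_{7} + v_{11} = v_{8} + v_{9}  ⇒ sig = (2; 1,1)
  {2,3}:  v_{2} + v_{3} = v_{1} + v_{5} + v_{9}  ⇒ sig = (2; 1,1,1)
  {1,4}:  v_{1} + v_{4} = v_{5} + 2·v_{9} + v_{10}  ⇒ sig = (2; 1,1,2)
  {1,11}:  v_{1} + v_{11} = v_{8} + 2·v_{9} + v_{10}  ⇒ sig = (2; 1,1,2)
  {2,5}:  v_{2} + v_{5} = 2·v_{7} + v_{10}  ⇒ sig = (2; 1,2)
  {2,11}:  v_{2} + v_{11} = 2·v_{8} + 2·v_{9} + v_{10}  ⇒ sig = (2; 1,2,2)
  {1,3}:  v_{1} + v_{3} = 2·v_{5} + 3·v_{9} + v_{10}  ⇒ sig = (2; 1,2,3)
  {3,7}:  v_{3} + v_{7} = 2·v_{5} + 2·v_{9}  ⇒ sig = (2; 2,2)
  {6,9,10}:  v_{6} + v_{9} + v_{10} = 0  ⇒ sig = (3; —)
  {4,5,9}:  v_{4} + v_{5} + v_{9} = v_{3}  ⇒ sig = (3; 1)
  {5,8,9}:  v_{5} + v_{8} + v_{9} = v_{7}  ⇒ sig = (3; 1)
  {7,9,10}:  v_{7} + v_{9} + v_{10} = v_{1}  ⇒ sig = (3; 1)
  {3,6,10}:  v_{3} + v_{6} + v_{10} = v_{4} + v_{5}  ⇒ sig = (3; 1,1)
  {6,7,10}:  v_{6} + v_{7} + v_{10} = v_{5} + v_{8}  ⇒ sig = (3; 1,1)

Hence PRS(X_Σ) =
[(2; —), (2; —), (2; 1), (2; 1), (2; 1), (2; 1,1), (2; 1,1), (2; 1,1), (2; 1,1), (2; 1,1), (2; 1,1,1), (2; 1,1,2), (2; 1,1,2), (2; 1,2), (2; 1,2,2), (2; 1,2,3), (2; 2,2), (3; —), (3; 1), (3; 1), (3; 1), (3; 1,1), (3; 1,1)]


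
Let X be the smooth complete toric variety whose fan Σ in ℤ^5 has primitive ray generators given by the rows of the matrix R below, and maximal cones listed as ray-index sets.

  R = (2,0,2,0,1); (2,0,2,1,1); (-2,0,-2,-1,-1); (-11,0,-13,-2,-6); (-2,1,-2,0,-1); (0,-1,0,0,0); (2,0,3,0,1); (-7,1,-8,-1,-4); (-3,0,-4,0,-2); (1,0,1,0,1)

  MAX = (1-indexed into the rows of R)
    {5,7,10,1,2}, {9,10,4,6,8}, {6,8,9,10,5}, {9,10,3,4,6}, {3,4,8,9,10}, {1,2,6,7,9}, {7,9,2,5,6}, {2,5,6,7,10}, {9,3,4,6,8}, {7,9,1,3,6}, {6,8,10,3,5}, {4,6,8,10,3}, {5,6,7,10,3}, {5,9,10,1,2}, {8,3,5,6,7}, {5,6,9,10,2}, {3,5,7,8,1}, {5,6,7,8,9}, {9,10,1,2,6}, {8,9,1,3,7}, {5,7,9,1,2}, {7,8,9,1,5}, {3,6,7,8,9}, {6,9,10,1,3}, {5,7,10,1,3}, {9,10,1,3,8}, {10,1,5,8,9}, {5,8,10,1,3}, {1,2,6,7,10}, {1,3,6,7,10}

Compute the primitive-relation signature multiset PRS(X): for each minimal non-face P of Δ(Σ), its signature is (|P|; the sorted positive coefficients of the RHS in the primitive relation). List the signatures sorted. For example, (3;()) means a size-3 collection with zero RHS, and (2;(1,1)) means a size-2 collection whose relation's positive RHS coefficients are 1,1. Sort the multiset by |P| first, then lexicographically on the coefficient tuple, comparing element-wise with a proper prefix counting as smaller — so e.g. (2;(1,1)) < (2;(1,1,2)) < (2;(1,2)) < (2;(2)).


Primitive collections (12):

  P={2,3}:  v_{2} + v_{3} = 0  →  sig = (2;())
  P={2,8}:  v_{2} + v_{8} = v_{5} + v_{9}  →  sig = (2;(1,1))
  P={4,7}:  v_{4} + v_{7} = v_{3} + v_{6} + v_{8}  →  sig = (2;(1,1,1))
  P={2,4}:  v_{2} + v_{4} = v_{6} + v_{8} + v_{9} + v_{10}  →  sig = (2;(1,1,1,1))
  P={4,5}:  v_{4} + v_{5} = v_{6} + 2·v_{8} + v_{10}  →  sig = (2;(1,1,2))
  P={1,4}:  v_{1} + v_{4} = 2·v_{3} + 2·v_{9} + v_{10}  →  sig = (2;(1,2,2))
  P={1,5,6}:  v_{1} + v_{5} + v_{6} = 0  →  sig = (3;())
  P={7,9,10}:  v_{7} + v_{9} + v_{10} = 0  →  sig = (3;())
  P={3,5,9}:  v_{3} + v_{5} + v_{9} = v_{8}  →  sig = (3;(1))
  P={1,6,8}:  v_{1} + v_{6} + v_{8} = v_{3} + v_{9}  →  sig = (3;(1,1))
  P={7,8,10}:  v_{7} + v_{8} + v_{10} = v_{3} + v_{5}  →  sig = (3;(1,1))
  P={3,6,8,9,10}:  v_{3} + v_{6} + v_{8} + v_{9} + v_{10} = v_{4}  →  sig = (5;(1))

Sorted signature multiset PRS(X):
    |P|=2: 6 collections, coeffs (), (1,1), (1,1,1), (1,1,1,1), (1,1,2), (1,2,2)
    |P|=3: 5 collections, coeffs (), (), (1), (1,1), (1,1)
    |P|=5: 1 collection, coeffs (1)


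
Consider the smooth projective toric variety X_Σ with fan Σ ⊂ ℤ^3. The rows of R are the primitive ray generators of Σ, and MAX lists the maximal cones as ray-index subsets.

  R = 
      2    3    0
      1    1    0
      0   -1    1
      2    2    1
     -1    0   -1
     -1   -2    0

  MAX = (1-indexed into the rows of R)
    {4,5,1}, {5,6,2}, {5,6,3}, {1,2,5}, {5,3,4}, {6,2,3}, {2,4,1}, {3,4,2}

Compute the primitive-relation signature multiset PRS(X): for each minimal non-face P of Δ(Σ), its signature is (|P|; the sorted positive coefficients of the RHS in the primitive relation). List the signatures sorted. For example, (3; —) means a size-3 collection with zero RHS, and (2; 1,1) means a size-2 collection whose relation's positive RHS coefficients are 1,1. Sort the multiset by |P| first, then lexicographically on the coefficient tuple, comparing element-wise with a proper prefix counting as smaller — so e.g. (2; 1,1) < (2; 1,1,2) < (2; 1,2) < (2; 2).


5 collections generate NE(X_Σ); each relation:

  {1,3}:  v_{1} + v_{3} = v_{4}  ⇒ sig = (2; 1)
  {1,6}:  v_{1} + v_{6} = v_{2}  ⇒ sig = (2; 1)
  {4,6}:  v_{4} + v_{6} = v_{2} + v_{3}  ⇒ sig = (2; 1,1)
  {2,3,5}:  v_{2} + v_{3} + v_{5} = 0  ⇒ sig = (3; —)
  {2,4,5}:  v_{2} + v_{4} + v_{5} = v_{1}  ⇒ sig = (3; 1)

Hence PRS(X_Σ) =
    (2; 1)
    (2; 1)
    (2; 1,1)
    (3; —)
    (3; 1)


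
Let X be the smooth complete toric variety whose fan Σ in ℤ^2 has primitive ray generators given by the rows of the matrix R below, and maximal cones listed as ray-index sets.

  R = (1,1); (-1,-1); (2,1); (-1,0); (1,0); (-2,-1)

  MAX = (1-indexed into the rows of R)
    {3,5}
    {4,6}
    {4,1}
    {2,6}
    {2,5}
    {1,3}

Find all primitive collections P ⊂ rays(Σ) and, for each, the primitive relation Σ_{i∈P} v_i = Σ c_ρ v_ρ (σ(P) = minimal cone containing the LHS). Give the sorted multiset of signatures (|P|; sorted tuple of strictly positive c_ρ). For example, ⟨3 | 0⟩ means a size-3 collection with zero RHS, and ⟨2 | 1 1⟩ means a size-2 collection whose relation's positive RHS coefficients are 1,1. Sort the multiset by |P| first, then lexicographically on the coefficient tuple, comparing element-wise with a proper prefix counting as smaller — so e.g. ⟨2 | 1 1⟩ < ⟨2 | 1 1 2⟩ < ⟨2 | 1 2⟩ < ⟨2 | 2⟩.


Δ(Σ) — 6 vertices, 9 min non-faces:

  P={1,2}:  v_{1} + v_{2} = 0 — sig = ⟨2 | 0⟩
  P={3,6}:  v_{3} + v_{6} = 0 — sig = ⟨2 | 0⟩
  P={4,5}:  v_{4} + v_{5} = 0 — sig = ⟨2 | 0⟩
  P={1,5}:  v_{1} + v_{5} = v_{3} — sig = ⟨2 | 1⟩
  P={1,6}:  v_{1} + v_{6} = v_{4} — sig = ⟨2 | 1⟩
  P={2,3}:  v_{2} + v_{3} = v_{5} — sig = ⟨2 | 1⟩
  P={2,4}:  v_{2} + v_{4} = v_{6} — sig = ⟨2 | 1⟩
  P={3,4}:  v_{3} + v_{4} = v_{1} — sig = ⟨2 | 1⟩
  P={5,6}:  v_{5} + v_{6} = v_{2} — sig = ⟨2 | 1⟩

so the primitive-relation signature multiset is
    |P|=2: 9 collections, coeffs (), (), (), (1), (1), (1), (1), (1), (1)


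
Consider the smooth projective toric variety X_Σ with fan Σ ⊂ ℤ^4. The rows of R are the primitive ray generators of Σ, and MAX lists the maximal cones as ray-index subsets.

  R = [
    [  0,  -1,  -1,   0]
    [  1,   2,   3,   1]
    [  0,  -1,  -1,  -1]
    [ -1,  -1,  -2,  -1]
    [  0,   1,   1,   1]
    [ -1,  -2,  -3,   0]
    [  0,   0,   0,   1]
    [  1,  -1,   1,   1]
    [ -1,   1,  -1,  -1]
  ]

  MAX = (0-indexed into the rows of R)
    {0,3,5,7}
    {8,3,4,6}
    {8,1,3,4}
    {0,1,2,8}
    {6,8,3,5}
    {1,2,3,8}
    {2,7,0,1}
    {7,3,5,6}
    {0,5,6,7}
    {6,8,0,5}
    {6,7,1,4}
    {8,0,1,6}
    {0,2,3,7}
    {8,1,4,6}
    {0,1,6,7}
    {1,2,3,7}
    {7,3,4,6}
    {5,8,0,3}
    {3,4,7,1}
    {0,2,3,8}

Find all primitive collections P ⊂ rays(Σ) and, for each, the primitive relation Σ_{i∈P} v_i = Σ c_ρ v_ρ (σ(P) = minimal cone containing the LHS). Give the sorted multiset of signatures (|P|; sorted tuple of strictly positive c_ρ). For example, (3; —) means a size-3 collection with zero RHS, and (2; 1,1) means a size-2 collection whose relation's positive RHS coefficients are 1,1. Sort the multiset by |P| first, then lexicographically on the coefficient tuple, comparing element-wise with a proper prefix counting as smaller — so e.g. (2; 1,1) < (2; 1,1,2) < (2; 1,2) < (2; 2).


10 collections generate NE(X_Σ); each relation:

  • {2,4}:  v_{2} + v_{4} = 0  →  sig = (2; —)
  • {7,8}:  v_{7} + v_{8} = 0  →  sig = (2; —)
  • {0,4}:  v_{0} + v_{4} = v_{6}  →  sig = (2; 1)
  • {1,5}:  v_{1} + v_{5} = v_{6}  →  sig = (2; 1)
  • {2,6}:  v_{2} + v_{6} = v_{0}  →  sig = (2; 1)
  • {2,5}:  v_{2} + v_{5} = 2·v_{0} + v_{3}  →  sig = (2; 1,2)
  • {4,5}:  v_{4} + v_{5} = v_{3} + 2·v_{6}  →  sig = (2; 1,2)
  • {0,1,3}:  v_{0} + v_{1} + v_{3} = 0  →  sig = (3; —)
  • {0,3,6}:  v_{0} + v_{3} + v_{6} = v_{5}  →  sig = (3; 1)
  • {1,3,6}:  v_{1} + v_{3} + v_{6} = v_{4}  →  sig = (3; 1)

Sorted signature multiset PRS(X):
    |P|=2: 7 collections, coeffs (), (), (1), (1), (1), (1,2), (1,2)
    |P|=3: 3 collections, coeffs (), (1), (1)


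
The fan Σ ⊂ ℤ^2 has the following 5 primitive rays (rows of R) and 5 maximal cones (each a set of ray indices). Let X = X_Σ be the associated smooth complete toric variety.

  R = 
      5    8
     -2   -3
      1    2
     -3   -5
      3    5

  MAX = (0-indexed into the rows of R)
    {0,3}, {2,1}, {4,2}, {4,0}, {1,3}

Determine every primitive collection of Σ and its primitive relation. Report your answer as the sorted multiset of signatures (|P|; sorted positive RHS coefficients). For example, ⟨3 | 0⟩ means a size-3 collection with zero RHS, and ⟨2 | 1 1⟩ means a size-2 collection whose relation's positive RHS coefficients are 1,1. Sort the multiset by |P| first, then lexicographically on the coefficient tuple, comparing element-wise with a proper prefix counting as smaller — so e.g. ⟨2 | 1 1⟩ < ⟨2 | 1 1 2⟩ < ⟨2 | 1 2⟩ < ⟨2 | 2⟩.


The 5 primitive collections of Σ (r=5, n=2):

  {3,4}:  v_{3} + v_{4} = 0 ; sig = ⟨2 | 0⟩
  {0,1}:  v_{0} + v_{1} = v_{4} ; sig = ⟨2 | 1⟩
  {1,4}:  v_{1} + v_{4} = v_{2} ; sig = ⟨2 | 1⟩
  {2,3}:  v_{2} + v_{3} = v_{1} ; sig = ⟨2 | 1⟩
  {0,2}:  v_{0} + v_{2} = 2·v_{4} ; sig = ⟨2 | 2⟩

Hence PRS(X_Σ) =
    |P|=2: 5 collections, coeffs (), (1), (1), (1), (2)


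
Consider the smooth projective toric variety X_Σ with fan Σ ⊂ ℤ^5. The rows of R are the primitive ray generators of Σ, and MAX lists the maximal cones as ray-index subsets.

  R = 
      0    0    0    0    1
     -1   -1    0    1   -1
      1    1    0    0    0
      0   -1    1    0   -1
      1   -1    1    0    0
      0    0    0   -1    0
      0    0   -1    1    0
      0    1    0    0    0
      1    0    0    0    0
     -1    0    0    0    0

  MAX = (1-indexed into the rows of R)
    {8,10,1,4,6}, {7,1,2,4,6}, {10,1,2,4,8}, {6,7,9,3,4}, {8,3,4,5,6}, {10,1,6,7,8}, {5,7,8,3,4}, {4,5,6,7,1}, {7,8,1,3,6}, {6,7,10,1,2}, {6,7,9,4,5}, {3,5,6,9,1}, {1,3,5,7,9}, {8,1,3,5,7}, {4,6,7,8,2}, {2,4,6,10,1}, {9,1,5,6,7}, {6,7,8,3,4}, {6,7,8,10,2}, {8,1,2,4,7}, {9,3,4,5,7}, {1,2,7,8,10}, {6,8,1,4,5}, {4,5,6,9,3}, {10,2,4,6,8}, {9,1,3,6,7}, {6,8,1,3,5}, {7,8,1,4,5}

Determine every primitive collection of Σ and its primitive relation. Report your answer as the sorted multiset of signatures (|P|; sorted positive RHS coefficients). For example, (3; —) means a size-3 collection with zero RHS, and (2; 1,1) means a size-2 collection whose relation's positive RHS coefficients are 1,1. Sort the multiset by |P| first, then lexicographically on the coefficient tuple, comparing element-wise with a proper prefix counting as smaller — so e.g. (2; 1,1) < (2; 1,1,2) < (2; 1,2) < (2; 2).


Minimal non-faces — 14 found among 10 rays, 28 max cones:

  • {9,10}:  v_{9} + v_{10} = 0 — sig = (2; —)
  • {3,10}:  v_{3} + v_{10} = v_{8} — sig = (2; 1)
  • {8,9}:  v_{8} + v_{9} = v_{3} — sig = (2; 1)
  • {2,9}:  v_{2} + v_{9} = v_{4} + v_{7} — sig = (2; 1,1)
  • {5,10}:  v_{5} + v_{10} = v_{1} + v_{4} — sig = (2; 1,1)
  • {2,3}:  v_{2} + v_{3} = v_{4} + v_{7} + v_{8} — sig = (2; 1,1,1)
  • {2,5}:  v_{2} + v_{5} = v_{1} + 2·v_{4} + v_{7} — sig = (2; 1,1,2)
  • {1,4,9}:  v_{1} + v_{4} + v_{9} = v_{5} — sig = (3; 1)
  • {4,7,10}:  v_{4} + v_{7} + v_{10} = v_{2} — sig = (3; 1)
  • {1,3,4}:  v_{1} + v_{3} + v_{4} = v_{5} + v_{8} — sig = (3; 1,1)
  • {1,2,6,8}:  v_{1} + v_{2} + v_{6} + v_{8} = v_{10} — sig = (4; 1)
  • {5,6,7,8}:  v_{5} + v_{6} + v_{7} + v_{8} = v_{9} — sig = (4; 1)
  • {3,5,6,7}:  v_{3} + v_{5} + v_{6} + v_{7} = 2·v_{9} — sig = (4; 2)
  • {1,4,6,7,8}:  v_{1} + v_{4} + v_{6} + v_{7} + v_{8} = 0 — sig = (5; —)

Signatures (|P|; sorted positive RHS coefficients), sorted:
    |P|=2: 7 collections, coeffs (), (1), (1), (1,1), (1,1), (1,1,1), (1,1,2)
    |P|=3: 3 collections, coeffs (1), (1), (1,1)
    |P|=4: 3 collections, coeffs (1), (1), (2)
    |P|=5: 1 collection, coeffs ()


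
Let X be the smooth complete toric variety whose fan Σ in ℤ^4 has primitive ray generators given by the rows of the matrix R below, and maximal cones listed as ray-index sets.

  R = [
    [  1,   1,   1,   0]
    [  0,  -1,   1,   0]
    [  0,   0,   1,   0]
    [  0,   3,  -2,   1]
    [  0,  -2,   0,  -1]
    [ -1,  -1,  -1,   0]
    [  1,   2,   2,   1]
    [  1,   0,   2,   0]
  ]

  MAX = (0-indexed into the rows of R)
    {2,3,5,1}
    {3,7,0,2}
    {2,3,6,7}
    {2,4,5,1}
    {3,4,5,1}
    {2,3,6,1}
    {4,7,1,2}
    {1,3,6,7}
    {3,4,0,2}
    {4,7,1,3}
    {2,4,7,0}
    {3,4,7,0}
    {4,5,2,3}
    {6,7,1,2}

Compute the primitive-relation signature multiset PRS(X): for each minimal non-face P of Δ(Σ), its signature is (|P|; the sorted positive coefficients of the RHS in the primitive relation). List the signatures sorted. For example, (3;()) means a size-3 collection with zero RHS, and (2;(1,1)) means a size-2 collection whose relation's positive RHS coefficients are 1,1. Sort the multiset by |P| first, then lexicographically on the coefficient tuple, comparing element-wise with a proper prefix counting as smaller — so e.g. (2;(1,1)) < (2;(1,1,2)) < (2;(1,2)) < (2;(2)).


9 minimal non-faces of Δ(Σ) (on 8 rays):

  • {0,5}:  v_{0} + v_{5} = 0 ; sig = (2;())
  • {0,1}:  v_{0} + v_{1} = v_{7} ; sig = (2;(1))
  • {4,6}:  v_{4} + v_{6} = v_{7} ; sig = (2;(1))
  • {5,7}:  v_{5} + v_{7} = v_{1} ; sig = (2;(1))
  • {0,6}:  v_{0} + v_{6} = v_{2} + v_{3} + 2·v_{7} ; sig = (2;(1,1,2))
  • {5,6}:  v_{5} + v_{6} = 2·v_{1} + v_{2} + v_{3} ; sig = (2;(1,1,2))
  • {1,2,3,4}:  v_{1} + v_{2} + v_{3} + v_{4} = 0 ; sig = (4;())
  • {1,2,3,7}:  v_{1} + v_{2} + v_{3} + v_{7} = v_{6} ; sig = (4;(1))
  • {2,3,4,7}:  v_{2} + v_{3} + v_{4} + v_{7} = v_{0} ; sig = (4;(1))

Sorted signature multiset PRS(X):
{ (2;()),  (2;(1)) ×3,  (2;(1,1,2)) ×2,  (4;()),  (4;(1)) ×2 }
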